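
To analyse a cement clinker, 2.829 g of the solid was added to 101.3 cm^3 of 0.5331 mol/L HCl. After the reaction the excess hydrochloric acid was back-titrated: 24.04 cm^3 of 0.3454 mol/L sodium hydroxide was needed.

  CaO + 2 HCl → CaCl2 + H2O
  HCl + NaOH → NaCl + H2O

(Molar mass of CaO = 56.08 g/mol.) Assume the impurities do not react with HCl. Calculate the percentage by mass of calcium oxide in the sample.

n(HCl) added = 0.1013 × 0.5331 = 0.05400 mol
n(NaOH) used in back-titration = 0.02404 × 0.3454 = 8.303 × 10^-3 mol
n(HCl) left over = 8.303 × 10^-3 mol (1:1 ratio)
n(HCl) consumed by analyte = 0.05400 − 8.303 × 10^-3 = 0.04570 mol
From the 1:2 ratio, n(CaO) = 1/2 × 0.04570 = 0.02285 mol
mass of CaO = 0.02285 × 56.08 = 1.281 g
% CaO = 1.281 / 2.829 × 100 = 45.30 %

45.30 %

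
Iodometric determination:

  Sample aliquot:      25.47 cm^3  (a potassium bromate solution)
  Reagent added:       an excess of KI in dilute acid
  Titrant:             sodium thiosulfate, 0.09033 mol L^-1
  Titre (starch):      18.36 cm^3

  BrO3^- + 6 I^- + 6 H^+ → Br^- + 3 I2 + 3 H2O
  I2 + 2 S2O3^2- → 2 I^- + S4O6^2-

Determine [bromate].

n(S2O3^2-) = 0.01836 × 0.09033 = 1.658 × 10^-3 mol
n(I2) = n(S2O3^2-)/2 = 8.292 × 10^-4 mol
From the 1:3 ratio, n(BrO3^-) in the aliquot = 1/3 × 8.292 × 10^-4 = 2.764 × 10^-4 mol
[BrO3^-] = 2.764 × 10^-4 / 0.02547 = 0.01085 mol/L

0.01085 mol/L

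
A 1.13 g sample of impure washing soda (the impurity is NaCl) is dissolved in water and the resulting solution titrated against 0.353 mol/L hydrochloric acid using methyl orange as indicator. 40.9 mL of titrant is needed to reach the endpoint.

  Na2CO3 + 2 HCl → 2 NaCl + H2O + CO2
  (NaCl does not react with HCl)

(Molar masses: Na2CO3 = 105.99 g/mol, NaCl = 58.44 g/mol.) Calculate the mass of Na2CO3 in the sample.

n(HCl) = 0.0409 × 0.353 = 0.0144 mol
Let x = n(Na2CO3), y = n(NaCl).
Titrant: 2x = 0.0144;  mass: 105.99x + 58.44y = 1.13
Solving, x = 7.22 × 10^-3 mol, y = 6.24 × 10^-3 mol
mass of Na2CO3 = 7.22 × 10^-3 × 105.99 = 0.765 g

0.765 g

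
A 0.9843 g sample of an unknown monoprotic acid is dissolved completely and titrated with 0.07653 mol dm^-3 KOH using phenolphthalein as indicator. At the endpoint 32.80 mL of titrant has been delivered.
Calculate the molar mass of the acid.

n(KOH) = 0.03280 L × 0.07653 mol/L = 2.510 × 10^-3 mol
n(HA) = 2.510 × 10^-3 mol (1:1 ratio)
M = m / n = 0.9843 g / 2.510 × 10^-3 mol = 392.1 g/mol

392.1 g/mol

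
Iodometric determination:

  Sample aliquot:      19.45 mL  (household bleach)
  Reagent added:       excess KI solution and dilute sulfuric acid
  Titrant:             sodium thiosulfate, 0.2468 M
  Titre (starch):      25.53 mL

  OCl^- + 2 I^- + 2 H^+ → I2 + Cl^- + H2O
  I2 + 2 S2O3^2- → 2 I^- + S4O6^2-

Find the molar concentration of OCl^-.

n(S2O3^2-) = 0.02553 × 0.2468 = 6.301 × 10^-3 mol
n(I2) = n(S2O3^2-)/2 = 3.150 × 10^-3 mol
n(OCl^-) in the aliquot = 3.150 × 10^-3 mol (1:1 ratio)
[OCl^-] = 3.150 × 10^-3 / 0.01945 = 0.1620 mol/L

0.1620 M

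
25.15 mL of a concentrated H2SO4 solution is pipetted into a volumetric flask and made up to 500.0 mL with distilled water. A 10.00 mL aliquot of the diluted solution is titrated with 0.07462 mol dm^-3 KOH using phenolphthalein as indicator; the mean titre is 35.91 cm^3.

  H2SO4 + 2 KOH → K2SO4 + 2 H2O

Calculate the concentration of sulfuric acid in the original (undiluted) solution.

n(KOH) = 0.03591 × 0.07462 = 2.680 × 10^-3 mol
From the 1:2 ratio, n(H2SO4) in the aliquot = 1/2 × 2.680 × 10^-3 = 1.340 × 10^-3 mol
[H2SO4]_dilute = 1.340 × 10^-3 / 0.01000 = 0.1340 mol/L
Dilution factor = 500.0 / 25.15 = 19.88
[H2SO4]_stock = 0.1340 × 19.88 = 2.664 mol/L

2.664 mol/L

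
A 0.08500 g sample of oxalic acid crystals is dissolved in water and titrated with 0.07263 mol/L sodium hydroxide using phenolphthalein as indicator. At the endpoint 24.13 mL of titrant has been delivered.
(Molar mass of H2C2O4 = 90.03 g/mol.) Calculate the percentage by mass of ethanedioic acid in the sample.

92.81 %

H2C2O4 + 2 NaOH → Na2C2O4 + 2 H2O
n(NaOH) = 0.02413 L × 0.07263 mol/L = 1.753 × 10^-3 mol
From the 1:2 ratio, n(H2C2O4) = 1/2 × 1.753 × 10^-3 = 8.763 × 10^-4 mol
mass of H2C2O4 = 8.763 × 10^-4 × 90.03 g/mol = 0.07889 g
% H2C2O4 = 0.07889 / 0.08500 × 100 = 92.81 %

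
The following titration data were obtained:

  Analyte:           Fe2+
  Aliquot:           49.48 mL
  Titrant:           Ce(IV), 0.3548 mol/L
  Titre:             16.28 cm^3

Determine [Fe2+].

Ce^4+ + Fe^2+ → Ce^3+ + Fe^3+
n(Ce4+) = 0.01628 L × 0.3548 mol/L = 5.776 × 10^-3 mol
n(Fe2+) = 5.776 × 10^-3 mol (1:1 mole ratio)
[Fe2+] = 5.776 × 10^-3 mol / 0.04948 L = 0.1167 mol/L

0.1167 mol/L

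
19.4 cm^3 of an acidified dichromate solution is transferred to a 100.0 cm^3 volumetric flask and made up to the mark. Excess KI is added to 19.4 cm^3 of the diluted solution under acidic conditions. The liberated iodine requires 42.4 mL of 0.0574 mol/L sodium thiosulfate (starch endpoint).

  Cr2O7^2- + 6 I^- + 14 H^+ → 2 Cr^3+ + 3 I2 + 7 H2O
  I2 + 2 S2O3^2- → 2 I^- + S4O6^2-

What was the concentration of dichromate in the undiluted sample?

0.108 mol/L

n(S2O3^2-) = 0.0424 × 0.0574 = 2.43 × 10^-3 mol
n(I2) = n(S2O3^2-)/2 = 1.22 × 10^-3 mol
From the 1:3 ratio, n(Cr2O7^2-) in the aliquot = 1/3 × 1.22 × 10^-3 = 4.06 × 10^-4 mol
[Cr2O7^2-]_dilute = 4.06 × 10^-4 / 0.0194 = 0.0209 mol/L
[Cr2O7^2-]_original = 0.0209 × 100.0/19.4 = 0.108 mol/L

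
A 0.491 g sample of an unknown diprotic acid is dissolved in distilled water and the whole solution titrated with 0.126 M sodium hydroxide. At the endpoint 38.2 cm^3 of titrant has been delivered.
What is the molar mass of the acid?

204 g/mol

n(NaOH) = 0.0382 L × 0.126 mol/L = 4.81 × 10^-3 mol
From the 1:2 ratio, n(H2A) = 1/2 × 4.81 × 10^-3 = 2.41 × 10^-3 mol
M = m / n = 0.491 g / 2.41 × 10^-3 mol = 204 g/mol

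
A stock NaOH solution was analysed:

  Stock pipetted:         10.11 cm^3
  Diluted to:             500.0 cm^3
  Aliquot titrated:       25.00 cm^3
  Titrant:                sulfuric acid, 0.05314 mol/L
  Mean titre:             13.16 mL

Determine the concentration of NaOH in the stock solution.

2 NaOH + H2SO4 → Na2SO4 + 2 H2O
n(H2SO4) = 0.01316 × 0.05314 = 6.993 × 10^-4 mol
From the 2:1 ratio, n(NaOH) in the aliquot = 2/1 × 6.993 × 10^-4 = 1.399 × 10^-3 mol
[NaOH]_dilute = 1.399 × 10^-3 / 0.02500 = 0.05595 mol/L
Dilution factor = 500.0 / 10.11 = 49.46
[NaOH]_stock = 0.05595 × 49.46 = 2.767 mol/L

2.767 mol/L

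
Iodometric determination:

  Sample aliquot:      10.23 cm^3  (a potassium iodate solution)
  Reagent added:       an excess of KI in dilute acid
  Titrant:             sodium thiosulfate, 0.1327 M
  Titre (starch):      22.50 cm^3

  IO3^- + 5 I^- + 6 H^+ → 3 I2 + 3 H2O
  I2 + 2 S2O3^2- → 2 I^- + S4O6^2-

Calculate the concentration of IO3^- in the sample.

n(S2O3^2-) = 0.02250 × 0.1327 = 2.986 × 10^-3 mol
n(I2) = n(S2O3^2-)/2 = 1.493 × 10^-3 mol
From the 1:3 ratio, n(IO3^-) in the aliquot = 1/3 × 1.493 × 10^-3 = 4.976 × 10^-4 mol
[IO3^-] = 4.976 × 10^-4 / 0.01023 = 0.04864 mol/L

0.04864 M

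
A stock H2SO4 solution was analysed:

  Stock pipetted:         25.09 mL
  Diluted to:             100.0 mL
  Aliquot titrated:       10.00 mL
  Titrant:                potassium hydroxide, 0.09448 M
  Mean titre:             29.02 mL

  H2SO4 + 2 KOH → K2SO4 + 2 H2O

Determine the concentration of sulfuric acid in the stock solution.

n(KOH) = 0.02902 × 0.09448 = 2.742 × 10^-3 mol
From the 1:2 ratio, n(H2SO4) in the aliquot = 1/2 × 2.742 × 10^-3 = 1.371 × 10^-3 mol
[H2SO4]_dilute = 1.371 × 10^-3 / 0.01000 = 0.1371 mol/L
Dilution factor = 100.0 / 25.09 = 3.986
[H2SO4]_stock = 0.1371 × 3.986 = 0.5464 mol/L

0.5464 M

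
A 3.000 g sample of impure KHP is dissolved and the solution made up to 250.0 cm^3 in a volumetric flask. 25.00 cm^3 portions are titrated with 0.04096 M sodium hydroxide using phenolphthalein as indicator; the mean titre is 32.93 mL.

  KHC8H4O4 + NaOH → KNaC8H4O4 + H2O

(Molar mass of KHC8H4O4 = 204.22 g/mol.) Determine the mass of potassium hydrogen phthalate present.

n(NaOH) per titration = 0.03293 × 0.04096 = 1.349 × 10^-3 mol
n(KHC8H4O4) in each aliquot = 1.349 × 10^-3 mol (1:1 ratio)
n(KHC8H4O4) in the whole flask = 1.349 × 10^-3 × 250.0/25.00 = 0.01349 mol
mass of KHC8H4O4 = 0.01349 × 204.22 = 2.755 g

2.755 g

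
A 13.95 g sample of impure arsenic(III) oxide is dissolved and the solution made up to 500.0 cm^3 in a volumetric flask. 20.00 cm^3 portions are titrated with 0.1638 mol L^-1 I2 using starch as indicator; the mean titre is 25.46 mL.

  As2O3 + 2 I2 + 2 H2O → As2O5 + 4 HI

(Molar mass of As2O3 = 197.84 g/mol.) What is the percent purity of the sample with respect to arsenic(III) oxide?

n(I2) per titration = 0.02546 × 0.1638 = 4.170 × 10^-3 mol
From the 1:2 ratio, n(As2O3) in each aliquot = 1/2 × 4.170 × 10^-3 = 2.085 × 10^-3 mol
n(As2O3) in the whole flask = 2.085 × 10^-3 × 500.0/20.00 = 0.05213 mol
mass of As2O3 = 0.05213 × 197.84 = 10.31 g
% As2O3 = 10.31 / 13.95 × 100 = 73.93 %

73.93 %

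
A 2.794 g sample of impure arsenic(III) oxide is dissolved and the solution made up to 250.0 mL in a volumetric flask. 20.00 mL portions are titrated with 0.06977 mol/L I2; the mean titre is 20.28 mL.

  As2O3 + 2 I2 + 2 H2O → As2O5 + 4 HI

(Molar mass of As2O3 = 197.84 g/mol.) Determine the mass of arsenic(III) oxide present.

1.750 g

n(I2) per titration = 0.02028 × 0.06977 = 1.415 × 10^-3 mol
From the 1:2 ratio, n(As2O3) in each aliquot = 1/2 × 1.415 × 10^-3 = 7.075 × 10^-4 mol
n(As2O3) in the whole flask = 7.075 × 10^-4 × 250.0/20.00 = 8.843 × 10^-3 mol
mass of As2O3 = 8.843 × 10^-3 × 197.84 = 1.750 g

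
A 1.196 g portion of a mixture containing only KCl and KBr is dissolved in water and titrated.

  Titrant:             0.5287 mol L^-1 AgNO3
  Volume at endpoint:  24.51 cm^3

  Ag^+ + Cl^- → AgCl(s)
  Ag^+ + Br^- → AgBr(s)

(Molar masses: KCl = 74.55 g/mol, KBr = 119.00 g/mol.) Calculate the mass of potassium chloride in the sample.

n(AgNO3) = 0.02451 × 0.5287 = 0.01296 mol
Let x = n(KCl), y = n(KBr).
Titrant: 1x + 1y = 0.01296;  mass: 74.55x + 119.00y = 1.196
Solving, x = 7.785 × 10^-3 mol, y = 5.173 × 10^-3 mol
mass of KCl = 7.785 × 10^-3 × 74.55 = 0.5804 g

0.5804 g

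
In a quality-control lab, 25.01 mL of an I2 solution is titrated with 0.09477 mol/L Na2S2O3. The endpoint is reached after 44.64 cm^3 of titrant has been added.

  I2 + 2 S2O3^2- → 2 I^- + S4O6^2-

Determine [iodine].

0.08458 mol/L

n(Na2S2O3) = 0.04464 L × 0.09477 mol/L = 4.231 × 10^-3 mol
From the 1:2 mole ratio, n(I2) = 1/2 × 4.231 × 10^-3 = 2.115 × 10^-3 mol
[I2] = 2.115 × 10^-3 mol / 0.02501 L = 0.08458 mol/L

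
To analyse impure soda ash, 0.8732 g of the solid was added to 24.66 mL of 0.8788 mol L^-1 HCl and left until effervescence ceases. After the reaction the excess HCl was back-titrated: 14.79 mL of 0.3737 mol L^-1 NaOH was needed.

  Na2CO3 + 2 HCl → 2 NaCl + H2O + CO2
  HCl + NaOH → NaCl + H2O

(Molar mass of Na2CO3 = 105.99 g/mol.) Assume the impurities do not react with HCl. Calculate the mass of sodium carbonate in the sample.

n(HCl) added = 0.02466 × 0.8788 = 0.02167 mol
n(NaOH) used in back-titration = 0.01479 × 0.3737 = 5.527 × 10^-3 mol
n(HCl) left over = 5.527 × 10^-3 mol (1:1 ratio)
n(HCl) consumed by analyte = 0.02167 − 5.527 × 10^-3 = 0.01614 mol
From the 1:2 ratio, n(Na2CO3) = 1/2 × 0.01614 = 8.072 × 10^-3 mol
mass of Na2CO3 = 8.072 × 10^-3 × 105.99 = 0.8556 g

0.8556 g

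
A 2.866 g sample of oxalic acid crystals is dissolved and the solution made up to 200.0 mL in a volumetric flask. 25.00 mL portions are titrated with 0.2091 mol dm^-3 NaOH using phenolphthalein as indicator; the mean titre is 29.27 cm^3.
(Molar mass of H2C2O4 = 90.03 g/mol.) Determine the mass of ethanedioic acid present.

H2C2O4 + 2 NaOH → Na2C2O4 + 2 H2O
n(NaOH) per titration = 0.02927 × 0.2091 = 6.120 × 10^-3 mol
From the 1:2 ratio, n(H2C2O4) in each aliquot = 1/2 × 6.120 × 10^-3 = 3.060 × 10^-3 mol
n(H2C2O4) in the whole flask = 3.060 × 10^-3 × 200.0/25.00 = 0.02448 mol
mass of H2C2O4 = 0.02448 × 90.03 = 2.204 g

2.204 g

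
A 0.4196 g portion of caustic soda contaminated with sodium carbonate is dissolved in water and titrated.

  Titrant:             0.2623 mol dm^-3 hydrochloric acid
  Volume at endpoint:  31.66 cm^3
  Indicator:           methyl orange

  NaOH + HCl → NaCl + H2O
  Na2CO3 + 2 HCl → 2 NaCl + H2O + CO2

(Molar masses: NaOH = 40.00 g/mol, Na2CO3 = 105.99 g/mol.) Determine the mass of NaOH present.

n(HCl) = 0.03166 × 0.2623 = 8.304 × 10^-3 mol
Let x = n(NaOH), y = n(Na2CO3).
Titrant: 1x + 2y = 8.304 × 10^-3;  mass: 40.00x + 105.99y = 0.4196
Solving, x = 1.577 × 10^-3 mol, y = 3.364 × 10^-3 mol
mass of NaOH = 1.577 × 10^-3 × 40.00 = 0.06308 g

0.06308 g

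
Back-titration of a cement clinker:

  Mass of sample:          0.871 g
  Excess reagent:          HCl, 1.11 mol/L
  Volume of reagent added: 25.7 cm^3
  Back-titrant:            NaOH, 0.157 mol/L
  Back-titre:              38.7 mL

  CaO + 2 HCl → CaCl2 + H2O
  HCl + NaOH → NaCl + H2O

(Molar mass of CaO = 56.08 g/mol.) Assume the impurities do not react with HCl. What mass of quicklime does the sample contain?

n(HCl) added = 0.0257 × 1.11 = 0.0285 mol
n(NaOH) used in back-titration = 0.0387 × 0.157 = 6.08 × 10^-3 mol
n(HCl) left over = 6.08 × 10^-3 mol (1:1 ratio)
n(HCl) consumed by analyte = 0.0285 − 6.08 × 10^-3 = 0.0225 mol
From the 1:2 ratio, n(CaO) = 1/2 × 0.0225 = 0.0112 mol
mass of CaO = 0.0112 × 56.08 = 0.630 g

0.630 g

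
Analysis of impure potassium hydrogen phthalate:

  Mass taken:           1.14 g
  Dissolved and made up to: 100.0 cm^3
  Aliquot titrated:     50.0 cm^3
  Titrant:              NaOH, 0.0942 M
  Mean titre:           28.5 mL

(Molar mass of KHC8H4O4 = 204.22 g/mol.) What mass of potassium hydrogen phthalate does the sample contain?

1.10 g

KHC8H4O4 + NaOH → KNaC8H4O4 + H2O
n(NaOH) per titration = 0.0285 × 0.0942 = 2.68 × 10^-3 mol
n(KHC8H4O4) in each aliquot = 2.68 × 10^-3 mol (1:1 ratio)
n(KHC8H4O4) in the whole flask = 2.68 × 10^-3 × 100.0/50.0 = 5.37 × 10^-3 mol
mass of KHC8H4O4 = 5.37 × 10^-3 × 204.22 = 1.10 g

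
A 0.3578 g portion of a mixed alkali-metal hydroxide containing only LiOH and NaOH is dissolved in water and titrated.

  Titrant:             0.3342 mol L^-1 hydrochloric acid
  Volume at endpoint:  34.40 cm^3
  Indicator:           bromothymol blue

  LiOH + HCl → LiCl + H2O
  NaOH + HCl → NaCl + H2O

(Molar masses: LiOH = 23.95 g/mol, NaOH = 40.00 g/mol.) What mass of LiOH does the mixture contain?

n(HCl) = 0.03440 × 0.3342 = 0.01150 mol
Let x = n(LiOH), y = n(NaOH).
Titrant: 1x + 1y = 0.01150;  mass: 23.95x + 40.00y = 0.3578
Solving, x = 6.359 × 10^-3 mol, y = 5.138 × 10^-3 mol
mass of LiOH = 6.359 × 10^-3 × 23.95 = 0.1523 g

0.1523 g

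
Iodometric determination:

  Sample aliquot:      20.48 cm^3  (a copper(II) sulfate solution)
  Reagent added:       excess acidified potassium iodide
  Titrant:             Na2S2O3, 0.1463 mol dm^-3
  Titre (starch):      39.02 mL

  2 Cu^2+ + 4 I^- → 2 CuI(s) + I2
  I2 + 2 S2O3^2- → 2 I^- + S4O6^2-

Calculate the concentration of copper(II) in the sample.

n(S2O3^2-) = 0.03902 × 0.1463 = 5.709 × 10^-3 mol
n(I2) = n(S2O3^2-)/2 = 2.854 × 10^-3 mol
From the 2:1 ratio, n(Cu2+) in the aliquot = 2/1 × 2.854 × 10^-3 = 5.709 × 10^-3 mol
[Cu2+] = 5.709 × 10^-3 / 0.02048 = 0.2787 mol/L

0.2787 mol/L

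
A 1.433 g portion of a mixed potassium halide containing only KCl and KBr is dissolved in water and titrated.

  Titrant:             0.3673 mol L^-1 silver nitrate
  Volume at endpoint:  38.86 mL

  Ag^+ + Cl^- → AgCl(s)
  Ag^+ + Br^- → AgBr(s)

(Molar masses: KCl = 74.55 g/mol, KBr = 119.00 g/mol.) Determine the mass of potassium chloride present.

0.4453 g

n(AgNO3) = 0.03886 × 0.3673 = 0.01427 mol
Let x = n(KCl), y = n(KBr).
Titrant: 1x + 1y = 0.01427;  mass: 74.55x + 119.00y = 1.433
Solving, x = 5.973 × 10^-3 mol, y = 8.300 × 10^-3 mol
mass of KCl = 5.973 × 10^-3 × 74.55 = 0.4453 g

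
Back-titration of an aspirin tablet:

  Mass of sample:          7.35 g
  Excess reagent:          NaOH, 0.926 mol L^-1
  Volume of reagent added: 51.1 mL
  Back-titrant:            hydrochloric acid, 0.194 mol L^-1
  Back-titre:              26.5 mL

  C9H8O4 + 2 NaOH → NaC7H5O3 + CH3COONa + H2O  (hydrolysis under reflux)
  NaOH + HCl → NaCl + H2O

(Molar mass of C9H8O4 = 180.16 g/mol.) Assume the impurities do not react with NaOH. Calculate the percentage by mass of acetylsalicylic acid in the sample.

n(NaOH) added = 0.0511 × 0.926 = 0.0473 mol
n(HCl) used in back-titration = 0.0265 × 0.194 = 5.14 × 10^-3 mol
n(NaOH) left over = 5.14 × 10^-3 mol (1:1 ratio)
n(NaOH) consumed by analyte = 0.0473 − 5.14 × 10^-3 = 0.0422 mol
From the 1:2 ratio, n(C9H8O4) = 1/2 × 0.0422 = 0.0211 mol
mass of C9H8O4 = 0.0211 × 180.16 = 3.80 g
% C9H8O4 = 3.80 / 7.35 × 100 = 51.7 %

51.7 %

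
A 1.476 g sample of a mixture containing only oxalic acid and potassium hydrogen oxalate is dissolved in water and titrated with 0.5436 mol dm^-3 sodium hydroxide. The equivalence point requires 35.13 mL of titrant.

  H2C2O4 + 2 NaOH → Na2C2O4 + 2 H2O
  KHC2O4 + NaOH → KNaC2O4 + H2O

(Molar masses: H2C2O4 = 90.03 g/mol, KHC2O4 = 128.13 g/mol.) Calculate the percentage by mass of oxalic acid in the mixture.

n(NaOH) = 0.03513 × 0.5436 = 0.01910 mol
Let x = n(H2C2O4), y = n(KHC2O4).
Titrant: 2x + 1y = 0.01910;  mass: 90.03x + 128.13y = 1.476
Solving, x = 5.840 × 10^-3 mol, y = 7.416 × 10^-3 mol
mass of H2C2O4 = 5.840 × 10^-3 × 90.03 = 0.5258 g
% H2C2O4 = 0.5258 / 1.476 × 100 = 35.62 %

35.62 %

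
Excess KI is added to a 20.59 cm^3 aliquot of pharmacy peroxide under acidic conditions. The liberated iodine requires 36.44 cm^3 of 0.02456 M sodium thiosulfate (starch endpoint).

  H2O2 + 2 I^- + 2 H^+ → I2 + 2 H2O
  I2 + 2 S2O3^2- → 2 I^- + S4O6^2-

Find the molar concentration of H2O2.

n(S2O3^2-) = 0.03644 × 0.02456 = 8.950 × 10^-4 mol
n(I2) = n(S2O3^2-)/2 = 4.475 × 10^-4 mol
n(H2O2) in the aliquot = 4.475 × 10^-4 mol (1:1 ratio)
[H2O2] = 4.475 × 10^-4 / 0.02059 = 0.02173 mol/L

0.02173 M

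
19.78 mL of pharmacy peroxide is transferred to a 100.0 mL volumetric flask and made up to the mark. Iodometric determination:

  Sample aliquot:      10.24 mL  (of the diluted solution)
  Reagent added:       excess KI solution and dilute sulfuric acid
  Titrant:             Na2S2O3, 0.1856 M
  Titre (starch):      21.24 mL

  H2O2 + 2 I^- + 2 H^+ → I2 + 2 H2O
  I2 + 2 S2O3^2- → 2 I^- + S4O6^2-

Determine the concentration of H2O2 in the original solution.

n(S2O3^2-) = 0.02124 × 0.1856 = 3.942 × 10^-3 mol
n(I2) = n(S2O3^2-)/2 = 1.971 × 10^-3 mol
n(H2O2) in the aliquot = 1.971 × 10^-3 mol (1:1 ratio)
[H2O2]_dilute = 1.971 × 10^-3 / 0.01024 = 0.1925 mol/L
[H2O2]_original = 0.1925 × 100.0/19.78 = 0.9731 mol/L

0.9731 M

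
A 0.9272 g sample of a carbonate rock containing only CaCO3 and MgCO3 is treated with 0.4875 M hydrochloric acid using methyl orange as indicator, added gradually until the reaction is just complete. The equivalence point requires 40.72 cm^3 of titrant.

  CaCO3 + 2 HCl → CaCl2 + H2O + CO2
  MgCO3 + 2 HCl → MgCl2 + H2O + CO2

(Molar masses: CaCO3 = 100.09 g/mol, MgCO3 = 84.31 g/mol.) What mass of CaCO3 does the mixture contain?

0.5733 g

n(HCl) = 0.04072 × 0.4875 = 0.01985 mol
Let x = n(CaCO3), y = n(MgCO3).
Titrant: 2x + 2y = 0.01985;  mass: 100.09x + 84.31y = 0.9272
Solving, x = 5.728 × 10^-3 mol, y = 4.198 × 10^-3 mol
mass of CaCO3 = 5.728 × 10^-3 × 100.09 = 0.5733 g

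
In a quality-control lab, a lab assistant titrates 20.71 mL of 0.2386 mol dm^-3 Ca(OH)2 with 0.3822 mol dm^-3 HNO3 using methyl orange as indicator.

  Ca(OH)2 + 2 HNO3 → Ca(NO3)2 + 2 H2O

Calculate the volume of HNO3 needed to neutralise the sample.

n(Ca(OH)2) = 0.02071 L × 0.2386 mol/L = 4.941 × 10^-3 mol
From the 2:1 stoichiometry, n(HNO3) = 2/1 × 4.941 × 10^-3 = 9.883 × 10^-3 mol
V(HNO3) = 9.883 × 10^-3 mol / 0.3822 mol/L = 0.02586 L = 25.86 mL

25.86 mL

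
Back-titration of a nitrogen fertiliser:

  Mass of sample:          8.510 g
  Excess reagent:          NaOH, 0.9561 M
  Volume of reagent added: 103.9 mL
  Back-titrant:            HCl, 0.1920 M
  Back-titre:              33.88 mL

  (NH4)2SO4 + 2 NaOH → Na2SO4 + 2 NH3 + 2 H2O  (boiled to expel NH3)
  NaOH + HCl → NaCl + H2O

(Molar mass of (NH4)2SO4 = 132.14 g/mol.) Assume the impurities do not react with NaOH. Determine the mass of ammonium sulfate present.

n(NaOH) added = 0.1039 × 0.9561 = 0.09934 mol
n(HCl) used in back-titration = 0.03388 × 0.1920 = 6.505 × 10^-3 mol
n(NaOH) left over = 6.505 × 10^-3 mol (1:1 ratio)
n(NaOH) consumed by analyte = 0.09934 − 6.505 × 10^-3 = 0.09283 mol
From the 1:2 ratio, n((NH4)2SO4) = 1/2 × 0.09283 = 0.04642 mol
mass of (NH4)2SO4 = 0.04642 × 132.14 = 6.134 g

6.134 g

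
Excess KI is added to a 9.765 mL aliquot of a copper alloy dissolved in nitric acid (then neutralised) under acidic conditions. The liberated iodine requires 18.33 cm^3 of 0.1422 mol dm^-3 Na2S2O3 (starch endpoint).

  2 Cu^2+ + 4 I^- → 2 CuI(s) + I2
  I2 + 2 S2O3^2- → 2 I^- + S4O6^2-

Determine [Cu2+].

n(S2O3^2-) = 0.01833 × 0.1422 = 2.607 × 10^-3 mol
n(I2) = n(S2O3^2-)/2 = 1.303 × 10^-3 mol
From the 2:1 ratio, n(Cu2+) in the aliquot = 2/1 × 1.303 × 10^-3 = 2.607 × 10^-3 mol
[Cu2+] = 2.607 × 10^-3 / 0.009765 = 0.2669 mol/L

0.2669 mol/L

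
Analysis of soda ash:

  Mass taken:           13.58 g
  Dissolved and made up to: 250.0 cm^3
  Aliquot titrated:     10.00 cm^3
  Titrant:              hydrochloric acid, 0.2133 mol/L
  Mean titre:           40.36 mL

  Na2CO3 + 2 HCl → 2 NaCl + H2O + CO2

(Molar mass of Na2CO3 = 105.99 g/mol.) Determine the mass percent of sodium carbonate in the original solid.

n(HCl) per titration = 0.04036 × 0.2133 = 8.609 × 10^-3 mol
From the 1:2 ratio, n(Na2CO3) in each aliquot = 1/2 × 8.609 × 10^-3 = 4.304 × 10^-3 mol
n(Na2CO3) in the whole flask = 4.304 × 10^-3 × 250.0/10.00 = 0.1076 mol
mass of Na2CO3 = 0.1076 × 105.99 = 11.41 g
% Na2CO3 = 11.41 / 13.58 × 100 = 83.99 %

83.99 %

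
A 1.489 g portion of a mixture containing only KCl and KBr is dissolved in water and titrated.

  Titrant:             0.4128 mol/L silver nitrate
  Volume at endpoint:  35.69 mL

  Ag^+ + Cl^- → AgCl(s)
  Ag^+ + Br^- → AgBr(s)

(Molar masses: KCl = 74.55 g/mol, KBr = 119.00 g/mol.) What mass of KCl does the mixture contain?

n(AgNO3) = 0.03569 × 0.4128 = 0.01473 mol
Let x = n(KCl), y = n(KBr).
Titrant: 1x + 1y = 0.01473;  mass: 74.55x + 119.00y = 1.489
Solving, x = 5.944 × 10^-3 mol, y = 8.789 × 10^-3 mol
mass of KCl = 5.944 × 10^-3 × 74.55 = 0.4431 g

0.4431 g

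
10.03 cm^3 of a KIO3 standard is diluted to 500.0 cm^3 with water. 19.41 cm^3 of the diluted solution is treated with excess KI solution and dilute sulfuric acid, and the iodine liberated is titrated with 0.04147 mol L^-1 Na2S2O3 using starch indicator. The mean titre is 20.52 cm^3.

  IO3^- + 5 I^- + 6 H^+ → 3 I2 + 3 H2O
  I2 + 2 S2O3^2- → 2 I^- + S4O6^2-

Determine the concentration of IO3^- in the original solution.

0.3643 mol/L

n(S2O3^2-) = 0.02052 × 0.04147 = 8.510 × 10^-4 mol
n(I2) = n(S2O3^2-)/2 = 4.255 × 10^-4 mol
From the 1:3 ratio, n(IO3^-) in the aliquot = 1/3 × 4.255 × 10^-4 = 1.418 × 10^-4 mol
[IO3^-]_dilute = 1.418 × 10^-4 / 0.01941 = 0.007307 mol/L
[IO3^-]_original = 0.007307 × 500.0/10.03 = 0.3643 mol/L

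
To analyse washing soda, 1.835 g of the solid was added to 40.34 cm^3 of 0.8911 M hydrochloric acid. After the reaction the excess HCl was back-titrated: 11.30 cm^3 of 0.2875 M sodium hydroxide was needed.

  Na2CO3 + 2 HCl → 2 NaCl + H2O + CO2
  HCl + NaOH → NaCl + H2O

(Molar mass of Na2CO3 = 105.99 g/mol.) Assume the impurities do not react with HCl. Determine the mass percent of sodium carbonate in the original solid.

n(HCl) added = 0.04034 × 0.8911 = 0.03595 mol
n(NaOH) used in back-titration = 0.01130 × 0.2875 = 3.249 × 10^-3 mol
n(HCl) left over = 3.249 × 10^-3 mol (1:1 ratio)
n(HCl) consumed by analyte = 0.03595 − 3.249 × 10^-3 = 0.03270 mol
From the 1:2 ratio, n(Na2CO3) = 1/2 × 0.03270 = 0.01635 mol
mass of Na2CO3 = 0.01635 × 105.99 = 1.733 g
% Na2CO3 = 1.733 / 1.835 × 100 = 94.43 %

94.43 %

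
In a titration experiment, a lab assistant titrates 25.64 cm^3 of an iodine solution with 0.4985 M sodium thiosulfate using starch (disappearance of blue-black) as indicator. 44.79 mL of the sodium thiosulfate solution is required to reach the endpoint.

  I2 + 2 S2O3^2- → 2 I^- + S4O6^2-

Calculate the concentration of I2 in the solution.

n(Na2S2O3) = 0.04479 L × 0.4985 mol/L = 0.02233 mol
From the 1:2 mole ratio, n(I2) = 1/2 × 0.02233 = 0.01116 mol
[I2] = 0.01116 mol / 0.02564 L = 0.4354 mol/L

0.4354 M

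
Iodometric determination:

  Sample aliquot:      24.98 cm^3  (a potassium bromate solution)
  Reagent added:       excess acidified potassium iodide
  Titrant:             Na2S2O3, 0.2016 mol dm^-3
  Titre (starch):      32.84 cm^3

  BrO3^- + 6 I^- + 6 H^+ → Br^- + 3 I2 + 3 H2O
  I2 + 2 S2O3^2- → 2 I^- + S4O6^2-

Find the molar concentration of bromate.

n(S2O3^2-) = 0.03284 × 0.2016 = 6.621 × 10^-3 mol
n(I2) = n(S2O3^2-)/2 = 3.310 × 10^-3 mol
From the 1:3 ratio, n(BrO3^-) in the aliquot = 1/3 × 3.310 × 10^-3 = 1.103 × 10^-3 mol
[BrO3^-] = 1.103 × 10^-3 / 0.02498 = 0.04417 mol/L

0.04417 mol/L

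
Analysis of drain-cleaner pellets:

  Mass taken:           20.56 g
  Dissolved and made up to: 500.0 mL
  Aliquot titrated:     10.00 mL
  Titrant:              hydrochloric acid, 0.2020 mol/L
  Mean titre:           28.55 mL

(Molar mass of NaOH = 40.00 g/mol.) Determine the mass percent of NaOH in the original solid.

NaOH + HCl → NaCl + H2O
n(HCl) per titration = 0.02855 × 0.2020 = 5.767 × 10^-3 mol
n(NaOH) in each aliquot = 5.767 × 10^-3 mol (1:1 ratio)
n(NaOH) in the whole flask = 5.767 × 10^-3 × 500.0/10.00 = 0.2884 mol
mass of NaOH = 0.2884 × 40.00 = 11.53 g
% NaOH = 11.53 / 20.56 × 100 = 56.10 %

56.10 %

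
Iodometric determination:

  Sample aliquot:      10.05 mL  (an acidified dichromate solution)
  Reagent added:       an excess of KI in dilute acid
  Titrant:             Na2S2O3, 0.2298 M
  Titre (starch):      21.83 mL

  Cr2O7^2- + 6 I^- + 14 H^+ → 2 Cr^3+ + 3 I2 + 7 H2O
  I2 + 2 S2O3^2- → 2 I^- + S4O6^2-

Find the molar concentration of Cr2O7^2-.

0.08319 M

n(S2O3^2-) = 0.02183 × 0.2298 = 5.017 × 10^-3 mol
n(I2) = n(S2O3^2-)/2 = 2.508 × 10^-3 mol
From the 1:3 ratio, n(Cr2O7^2-) in the aliquot = 1/3 × 2.508 × 10^-3 = 8.361 × 10^-4 mol
[Cr2O7^2-] = 8.361 × 10^-4 / 0.01005 = 0.08319 mol/L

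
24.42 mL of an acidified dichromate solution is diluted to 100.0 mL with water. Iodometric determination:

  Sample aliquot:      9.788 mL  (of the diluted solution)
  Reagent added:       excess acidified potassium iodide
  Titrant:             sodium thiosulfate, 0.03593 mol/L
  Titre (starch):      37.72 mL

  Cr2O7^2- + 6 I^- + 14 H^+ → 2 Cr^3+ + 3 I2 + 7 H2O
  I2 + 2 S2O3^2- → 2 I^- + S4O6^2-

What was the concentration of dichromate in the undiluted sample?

0.09450 mol/L

n(S2O3^2-) = 0.03772 × 0.03593 = 1.355 × 10^-3 mol
n(I2) = n(S2O3^2-)/2 = 6.776 × 10^-4 mol
From the 1:3 ratio, n(Cr2O7^2-) in the aliquot = 1/3 × 6.776 × 10^-4 = 2.259 × 10^-4 mol
[Cr2O7^2-]_dilute = 2.259 × 10^-4 / 0.009788 = 0.02308 mol/L
[Cr2O7^2-]_original = 0.02308 × 100.0/24.42 = 0.09450 mol/L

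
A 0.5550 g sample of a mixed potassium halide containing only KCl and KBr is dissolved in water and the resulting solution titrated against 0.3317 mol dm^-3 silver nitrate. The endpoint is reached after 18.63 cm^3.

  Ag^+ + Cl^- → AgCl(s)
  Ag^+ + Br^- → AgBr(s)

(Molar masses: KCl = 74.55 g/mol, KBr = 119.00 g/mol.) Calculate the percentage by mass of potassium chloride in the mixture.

n(AgNO3) = 0.01863 × 0.3317 = 6.180 × 10^-3 mol
Let x = n(KCl), y = n(KBr).
Titrant: 1x + 1y = 6.180 × 10^-3;  mass: 74.55x + 119.00y = 0.5550
Solving, x = 4.058 × 10^-3 mol, y = 2.122 × 10^-3 mol
mass of KCl = 4.058 × 10^-3 × 74.55 = 0.3025 g
% KCl = 0.3025 / 0.5550 × 100 = 54.51 %

54.51 %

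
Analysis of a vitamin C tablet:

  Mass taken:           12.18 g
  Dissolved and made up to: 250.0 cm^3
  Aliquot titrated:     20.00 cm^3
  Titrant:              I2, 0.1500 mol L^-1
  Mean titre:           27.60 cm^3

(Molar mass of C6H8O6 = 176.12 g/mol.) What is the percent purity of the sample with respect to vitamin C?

74.83 %

C6H8O6 + I2 → C6H6O6 + 2 HI
n(I2) per titration = 0.02760 × 0.1500 = 4.140 × 10^-3 mol
n(C6H8O6) in each aliquot = 4.140 × 10^-3 mol (1:1 ratio)
n(C6H8O6) in the whole flask = 4.140 × 10^-3 × 250.0/20.00 = 0.05175 mol
mass of C6H8O6 = 0.05175 × 176.12 = 9.114 g
% C6H8O6 = 9.114 / 12.18 × 100 = 74.83 %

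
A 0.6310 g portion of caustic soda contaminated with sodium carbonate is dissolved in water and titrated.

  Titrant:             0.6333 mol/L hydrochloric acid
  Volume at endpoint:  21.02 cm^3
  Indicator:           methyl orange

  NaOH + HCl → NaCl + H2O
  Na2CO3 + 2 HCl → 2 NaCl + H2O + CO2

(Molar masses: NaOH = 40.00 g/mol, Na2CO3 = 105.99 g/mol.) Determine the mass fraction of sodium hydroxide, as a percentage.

36.33 %

n(HCl) = 0.02102 × 0.6333 = 0.01331 mol
Let x = n(NaOH), y = n(Na2CO3).
Titrant: 1x + 2y = 0.01331;  mass: 40.00x + 105.99y = 0.6310
Solving, x = 5.730 × 10^-3 mol, y = 3.791 × 10^-3 mol
mass of NaOH = 5.730 × 10^-3 × 40.00 = 0.2292 g
% NaOH = 0.2292 / 0.6310 × 100 = 36.33 %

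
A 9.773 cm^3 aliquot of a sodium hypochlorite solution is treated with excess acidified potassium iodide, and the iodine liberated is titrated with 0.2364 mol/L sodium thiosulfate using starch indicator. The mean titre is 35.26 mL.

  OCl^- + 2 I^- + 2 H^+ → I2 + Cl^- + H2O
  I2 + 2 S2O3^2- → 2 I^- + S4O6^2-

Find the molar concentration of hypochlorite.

n(S2O3^2-) = 0.03526 × 0.2364 = 8.335 × 10^-3 mol
n(I2) = n(S2O3^2-)/2 = 4.168 × 10^-3 mol
n(OCl^-) in the aliquot = 4.168 × 10^-3 mol (1:1 ratio)
[OCl^-] = 4.168 × 10^-3 / 0.009773 = 0.4265 mol/L

0.4265 mol/L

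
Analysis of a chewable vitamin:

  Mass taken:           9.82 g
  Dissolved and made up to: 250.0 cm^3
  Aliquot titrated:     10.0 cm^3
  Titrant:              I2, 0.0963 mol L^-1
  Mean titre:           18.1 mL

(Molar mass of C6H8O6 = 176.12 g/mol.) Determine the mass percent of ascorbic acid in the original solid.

78.2 %

C6H8O6 + I2 → C6H6O6 + 2 HI
n(I2) per titration = 0.0181 × 0.0963 = 1.74 × 10^-3 mol
n(C6H8O6) in each aliquot = 1.74 × 10^-3 mol (1:1 ratio)
n(C6H8O6) in the whole flask = 1.74 × 10^-3 × 250.0/10.0 = 0.0436 mol
mass of C6H8O6 = 0.0436 × 176.12 = 7.67 g
% C6H8O6 = 7.67 / 9.82 × 100 = 78.2 %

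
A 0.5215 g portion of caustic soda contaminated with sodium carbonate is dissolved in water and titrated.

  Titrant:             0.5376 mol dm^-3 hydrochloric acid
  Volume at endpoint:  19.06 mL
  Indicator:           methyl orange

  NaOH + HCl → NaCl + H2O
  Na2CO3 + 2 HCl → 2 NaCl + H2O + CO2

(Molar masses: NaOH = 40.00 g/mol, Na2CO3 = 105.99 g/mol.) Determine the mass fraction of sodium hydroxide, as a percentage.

n(HCl) = 0.01906 × 0.5376 = 0.01025 mol
Let x = n(NaOH), y = n(Na2CO3).
Titrant: 1x + 2y = 0.01025;  mass: 40.00x + 105.99y = 0.5215
Solving, x = 1.656 × 10^-3 mol, y = 4.295 × 10^-3 mol
mass of NaOH = 1.656 × 10^-3 × 40.00 = 0.06625 g
% NaOH = 0.06625 / 0.5215 × 100 = 12.70 %

12.70 %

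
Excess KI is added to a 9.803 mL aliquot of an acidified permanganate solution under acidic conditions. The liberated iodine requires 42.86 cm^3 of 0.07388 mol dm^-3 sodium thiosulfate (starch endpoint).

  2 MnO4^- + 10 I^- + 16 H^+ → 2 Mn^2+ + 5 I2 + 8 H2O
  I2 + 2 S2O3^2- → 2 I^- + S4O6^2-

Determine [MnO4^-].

n(S2O3^2-) = 0.04286 × 0.07388 = 3.166 × 10^-3 mol
n(I2) = n(S2O3^2-)/2 = 1.583 × 10^-3 mol
From the 2:5 ratio, n(MnO4^-) in the aliquot = 2/5 × 1.583 × 10^-3 = 6.333 × 10^-4 mol
[MnO4^-] = 6.333 × 10^-4 / 0.009803 = 0.06460 mol/L

0.06460 mol/L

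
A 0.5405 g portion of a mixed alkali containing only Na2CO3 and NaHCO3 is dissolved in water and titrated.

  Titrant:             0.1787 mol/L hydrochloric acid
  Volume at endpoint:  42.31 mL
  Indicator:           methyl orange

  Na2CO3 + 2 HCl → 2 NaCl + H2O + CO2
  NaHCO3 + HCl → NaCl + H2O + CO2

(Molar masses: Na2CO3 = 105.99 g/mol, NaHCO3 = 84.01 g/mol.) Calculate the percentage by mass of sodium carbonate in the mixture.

29.93 %

n(HCl) = 0.04231 × 0.1787 = 7.561 × 10^-3 mol
Let x = n(Na2CO3), y = n(NaHCO3).
Titrant: 2x + 1y = 7.561 × 10^-3;  mass: 105.99x + 84.01y = 0.5405
Solving, x = 1.526 × 10^-3 mol, y = 4.508 × 10^-3 mol
mass of Na2CO3 = 1.526 × 10^-3 × 105.99 = 0.1618 g
% Na2CO3 = 0.1618 / 0.5405 × 100 = 29.93 %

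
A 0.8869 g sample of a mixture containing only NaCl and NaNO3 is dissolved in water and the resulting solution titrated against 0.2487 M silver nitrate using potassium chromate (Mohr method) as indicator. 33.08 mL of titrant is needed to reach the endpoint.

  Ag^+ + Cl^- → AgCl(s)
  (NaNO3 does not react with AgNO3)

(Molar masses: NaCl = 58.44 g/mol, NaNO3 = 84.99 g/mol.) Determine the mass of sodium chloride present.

0.4808 g

n(AgNO3) = 0.03308 × 0.2487 = 8.227 × 10^-3 mol
Let x = n(NaCl), y = n(NaNO3).
Titrant: 1x = 8.227 × 10^-3;  mass: 58.44x + 84.99y = 0.8869
Solving, x = 8.227 × 10^-3 mol, y = 4.778 × 10^-3 mol
mass of NaCl = 8.227 × 10^-3 × 58.44 = 0.4808 g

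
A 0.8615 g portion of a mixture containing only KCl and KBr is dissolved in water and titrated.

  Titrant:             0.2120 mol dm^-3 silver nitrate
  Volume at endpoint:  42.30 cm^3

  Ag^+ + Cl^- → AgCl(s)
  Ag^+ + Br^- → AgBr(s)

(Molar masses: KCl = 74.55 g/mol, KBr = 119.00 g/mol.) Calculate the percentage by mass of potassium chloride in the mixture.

n(AgNO3) = 0.04230 × 0.2120 = 8.968 × 10^-3 mol
Let x = n(KCl), y = n(KBr).
Titrant: 1x + 1y = 8.968 × 10^-3;  mass: 74.55x + 119.00y = 0.8615
Solving, x = 4.626 × 10^-3 mol, y = 4.341 × 10^-3 mol
mass of KCl = 4.626 × 10^-3 × 74.55 = 0.3449 g
% KCl = 0.3449 / 0.8615 × 100 = 40.03 %

40.03 %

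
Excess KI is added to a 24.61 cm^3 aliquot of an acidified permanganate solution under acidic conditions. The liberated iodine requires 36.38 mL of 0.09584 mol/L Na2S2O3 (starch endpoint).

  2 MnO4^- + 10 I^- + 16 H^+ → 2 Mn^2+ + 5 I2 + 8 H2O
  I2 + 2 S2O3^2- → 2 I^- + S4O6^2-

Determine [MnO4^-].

n(S2O3^2-) = 0.03638 × 0.09584 = 3.487 × 10^-3 mol
n(I2) = n(S2O3^2-)/2 = 1.743 × 10^-3 mol
From the 2:5 ratio, n(MnO4^-) in the aliquot = 2/5 × 1.743 × 10^-3 = 6.973 × 10^-4 mol
[MnO4^-] = 6.973 × 10^-4 / 0.02461 = 0.02834 mol/L

0.02834 mol/L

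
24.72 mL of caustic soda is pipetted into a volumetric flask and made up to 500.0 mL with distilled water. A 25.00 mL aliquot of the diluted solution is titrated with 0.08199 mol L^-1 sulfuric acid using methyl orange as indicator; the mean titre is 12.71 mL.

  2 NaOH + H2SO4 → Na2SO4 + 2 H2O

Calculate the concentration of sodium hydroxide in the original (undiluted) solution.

1.686 mol/L

n(H2SO4) = 0.01271 × 0.08199 = 1.042 × 10^-3 mol
From the 2:1 ratio, n(NaOH) in the aliquot = 2/1 × 1.042 × 10^-3 = 2.084 × 10^-3 mol
[NaOH]_dilute = 2.084 × 10^-3 / 0.02500 = 0.08337 mol/L
Dilution factor = 500.0 / 24.72 = 20.23
[NaOH]_stock = 0.08337 × 20.23 = 1.686 mol/L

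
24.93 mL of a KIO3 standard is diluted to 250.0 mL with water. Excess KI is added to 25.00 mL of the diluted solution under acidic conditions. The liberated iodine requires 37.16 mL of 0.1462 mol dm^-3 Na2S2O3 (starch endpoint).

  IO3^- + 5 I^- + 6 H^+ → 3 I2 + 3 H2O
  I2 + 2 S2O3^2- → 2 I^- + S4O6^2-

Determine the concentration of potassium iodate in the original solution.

0.3632 mol/L

n(S2O3^2-) = 0.03716 × 0.1462 = 5.433 × 10^-3 mol
n(I2) = n(S2O3^2-)/2 = 2.716 × 10^-3 mol
From the 1:3 ratio, n(IO3^-) in the aliquot = 1/3 × 2.716 × 10^-3 = 9.055 × 10^-4 mol
[IO3^-]_dilute = 9.055 × 10^-4 / 0.02500 = 0.03622 mol/L
[IO3^-]_original = 0.03622 × 250.0/24.93 = 0.3632 mol/L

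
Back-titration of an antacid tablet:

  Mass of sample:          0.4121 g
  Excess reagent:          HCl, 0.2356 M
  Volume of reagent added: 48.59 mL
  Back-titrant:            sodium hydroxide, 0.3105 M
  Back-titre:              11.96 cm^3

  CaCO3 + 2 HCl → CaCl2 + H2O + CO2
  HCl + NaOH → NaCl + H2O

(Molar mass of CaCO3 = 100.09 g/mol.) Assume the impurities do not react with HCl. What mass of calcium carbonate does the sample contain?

0.3871 g

n(HCl) added = 0.04859 × 0.2356 = 0.01145 mol
n(NaOH) used in back-titration = 0.01196 × 0.3105 = 3.714 × 10^-3 mol
n(HCl) left over = 3.714 × 10^-3 mol (1:1 ratio)
n(HCl) consumed by analyte = 0.01145 − 3.714 × 10^-3 = 7.734 × 10^-3 mol
From the 1:2 ratio, n(CaCO3) = 1/2 × 7.734 × 10^-3 = 3.867 × 10^-3 mol
mass of CaCO3 = 3.867 × 10^-3 × 100.09 = 0.3871 g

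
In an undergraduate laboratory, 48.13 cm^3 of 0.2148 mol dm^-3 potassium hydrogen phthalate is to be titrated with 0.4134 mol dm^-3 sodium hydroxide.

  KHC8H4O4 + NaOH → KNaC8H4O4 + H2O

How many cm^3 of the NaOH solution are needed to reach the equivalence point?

n(KHC8H4O4) = 0.04813 L × 0.2148 mol/L = 0.01034 mol
n(NaOH) = 0.01034 mol (1:1 stoichiometry)
V(NaOH) = 0.01034 mol / 0.4134 mol/L = 0.02501 L = 25.01 mL

25.01 mL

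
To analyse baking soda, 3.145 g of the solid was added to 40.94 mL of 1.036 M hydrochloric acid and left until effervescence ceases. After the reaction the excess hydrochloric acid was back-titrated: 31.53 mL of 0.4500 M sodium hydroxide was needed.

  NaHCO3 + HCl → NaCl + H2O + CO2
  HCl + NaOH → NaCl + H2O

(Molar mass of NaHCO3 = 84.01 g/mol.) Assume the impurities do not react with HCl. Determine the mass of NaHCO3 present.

2.371 g

n(HCl) added = 0.04094 × 1.036 = 0.04241 mol
n(NaOH) used in back-titration = 0.03153 × 0.4500 = 0.01419 mol
n(HCl) left over = 0.01419 mol (1:1 ratio)
n(HCl) consumed by analyte = 0.04241 − 0.01419 = 0.02823 mol
n(NaHCO3) = 0.02823 mol (1:1 ratio)
mass of NaHCO3 = 0.02823 × 84.01 = 2.371 g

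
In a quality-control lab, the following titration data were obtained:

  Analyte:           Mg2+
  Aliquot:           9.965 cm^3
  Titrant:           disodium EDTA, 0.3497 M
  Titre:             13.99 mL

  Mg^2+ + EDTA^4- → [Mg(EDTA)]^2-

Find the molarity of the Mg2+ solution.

0.4909 M

n(EDTA) = 0.01399 L × 0.3497 mol/L = 4.892 × 10^-3 mol
n(Mg2+) = 4.892 × 10^-3 mol (1:1 mole ratio)
[Mg2+] = 4.892 × 10^-3 mol / 0.009965 L = 0.4909 mol/L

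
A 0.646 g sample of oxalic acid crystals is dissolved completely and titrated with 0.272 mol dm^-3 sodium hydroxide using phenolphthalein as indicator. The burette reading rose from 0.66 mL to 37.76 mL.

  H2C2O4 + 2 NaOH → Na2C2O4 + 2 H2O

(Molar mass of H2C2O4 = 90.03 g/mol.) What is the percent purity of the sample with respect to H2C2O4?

70.3 %

n(NaOH) = 0.0371 L × 0.272 mol/L = 0.0101 mol
From the 1:2 ratio, n(H2C2O4) = 1/2 × 0.0101 = 5.05 × 10^-3 mol
mass of H2C2O4 = 5.05 × 10^-3 × 90.03 g/mol = 0.454 g
% H2C2O4 = 0.454 / 0.646 × 100 = 70.3 %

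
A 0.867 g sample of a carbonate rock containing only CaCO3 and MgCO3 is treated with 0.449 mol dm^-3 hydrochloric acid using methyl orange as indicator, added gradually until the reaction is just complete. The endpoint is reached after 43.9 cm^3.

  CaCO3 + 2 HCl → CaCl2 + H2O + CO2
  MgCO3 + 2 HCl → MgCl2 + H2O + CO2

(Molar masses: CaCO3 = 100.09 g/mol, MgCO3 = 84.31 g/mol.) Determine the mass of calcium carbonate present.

0.229 g

n(HCl) = 0.0439 × 0.449 = 0.0197 mol
Let x = n(CaCO3), y = n(MgCO3).
Titrant: 2x + 2y = 0.0197;  mass: 100.09x + 84.31y = 0.867
Solving, x = 2.29 × 10^-3 mol, y = 7.57 × 10^-3 mol
mass of CaCO3 = 2.29 × 10^-3 × 100.09 = 0.229 g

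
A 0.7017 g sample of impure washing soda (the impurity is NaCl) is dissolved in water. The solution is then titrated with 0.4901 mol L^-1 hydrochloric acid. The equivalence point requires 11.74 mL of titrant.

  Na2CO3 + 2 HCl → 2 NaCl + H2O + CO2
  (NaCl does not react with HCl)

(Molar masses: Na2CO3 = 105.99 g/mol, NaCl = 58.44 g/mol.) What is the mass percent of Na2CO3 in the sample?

43.45 %

n(HCl) = 0.01174 × 0.4901 = 5.754 × 10^-3 mol
Let x = n(Na2CO3), y = n(NaCl).
Titrant: 2x = 5.754 × 10^-3;  mass: 105.99x + 58.44y = 0.7017
Solving, x = 2.877 × 10^-3 mol, y = 6.790 × 10^-3 mol
mass of Na2CO3 = 2.877 × 10^-3 × 105.99 = 0.3049 g
% Na2CO3 = 0.3049 / 0.7017 × 100 = 43.45 %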